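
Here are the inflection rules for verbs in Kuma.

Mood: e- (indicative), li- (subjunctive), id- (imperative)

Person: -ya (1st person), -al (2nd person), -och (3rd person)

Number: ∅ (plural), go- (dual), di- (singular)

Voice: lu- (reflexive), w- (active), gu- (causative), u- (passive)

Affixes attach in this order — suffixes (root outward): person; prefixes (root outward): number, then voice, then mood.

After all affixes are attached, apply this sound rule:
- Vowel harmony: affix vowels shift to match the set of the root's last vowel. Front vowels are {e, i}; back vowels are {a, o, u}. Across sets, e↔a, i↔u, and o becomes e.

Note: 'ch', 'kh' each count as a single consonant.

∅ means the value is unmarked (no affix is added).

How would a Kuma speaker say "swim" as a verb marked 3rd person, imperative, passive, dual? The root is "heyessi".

Attach number dual go- → goheyessi.
Attach person 3rd person -och → goheyessioch.
Attach voice passive u- → ugoheyessioch.
Attach mood imperative id- → idugoheyessioch.
Apply vowel harmony: idugoheyessioch → idigeheyessiech.

idigeheyessiech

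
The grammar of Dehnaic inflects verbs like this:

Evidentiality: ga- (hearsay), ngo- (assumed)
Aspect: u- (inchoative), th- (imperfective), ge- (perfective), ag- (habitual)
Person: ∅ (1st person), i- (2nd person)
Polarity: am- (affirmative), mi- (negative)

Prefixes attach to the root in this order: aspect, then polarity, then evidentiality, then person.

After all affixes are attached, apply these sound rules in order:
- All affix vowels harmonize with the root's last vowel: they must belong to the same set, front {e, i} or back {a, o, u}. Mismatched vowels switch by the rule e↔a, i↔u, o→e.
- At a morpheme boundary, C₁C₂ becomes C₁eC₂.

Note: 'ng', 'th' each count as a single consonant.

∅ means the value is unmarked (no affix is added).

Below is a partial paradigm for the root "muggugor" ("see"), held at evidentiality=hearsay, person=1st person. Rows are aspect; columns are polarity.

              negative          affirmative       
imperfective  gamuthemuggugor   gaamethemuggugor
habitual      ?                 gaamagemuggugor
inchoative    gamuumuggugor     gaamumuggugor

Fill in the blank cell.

gamuagemuggugor

Attach aspect habitual ag- → agmuggugor.
Attach polarity negative mi- → miagmuggugor.
Attach evidentiality hearsay ga- → gamiagmuggugor.
person = 1st person: zero marking, form stays gamiagmuggugor.
Apply vowel harmony: gamiagmuggugor → gamuagmuggugor.
Apply epenthesis: gamuagmuggugor → gamuagemuggugor.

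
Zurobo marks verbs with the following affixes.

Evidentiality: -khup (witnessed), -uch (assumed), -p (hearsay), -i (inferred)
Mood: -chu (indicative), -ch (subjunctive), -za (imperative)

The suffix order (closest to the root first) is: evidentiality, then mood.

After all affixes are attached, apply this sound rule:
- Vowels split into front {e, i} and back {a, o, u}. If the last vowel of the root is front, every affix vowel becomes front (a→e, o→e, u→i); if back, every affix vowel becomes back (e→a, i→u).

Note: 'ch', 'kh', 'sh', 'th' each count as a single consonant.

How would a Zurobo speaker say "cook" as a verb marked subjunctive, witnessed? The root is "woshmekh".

woshmekhkhipch

Attach evidentiality witnessed -khup → woshmekhkhup.
Attach mood subjunctive -ch → woshmekhkhupch.
Apply vowel harmony: woshmekhkhupch → woshmekhkhipch.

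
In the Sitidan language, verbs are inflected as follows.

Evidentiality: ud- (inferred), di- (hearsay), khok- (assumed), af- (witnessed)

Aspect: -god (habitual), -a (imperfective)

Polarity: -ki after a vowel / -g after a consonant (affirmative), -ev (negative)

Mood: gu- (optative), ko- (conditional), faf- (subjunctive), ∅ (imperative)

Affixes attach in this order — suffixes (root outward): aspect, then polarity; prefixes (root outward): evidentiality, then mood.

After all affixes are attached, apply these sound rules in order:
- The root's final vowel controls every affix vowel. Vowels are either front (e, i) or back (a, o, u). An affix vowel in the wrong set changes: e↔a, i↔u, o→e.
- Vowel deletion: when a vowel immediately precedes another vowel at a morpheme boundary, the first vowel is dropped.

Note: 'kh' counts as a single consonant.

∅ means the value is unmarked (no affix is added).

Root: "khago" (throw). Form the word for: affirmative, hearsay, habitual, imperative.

dukhagogodg

Attach evidentiality hearsay di- → dikhago.
Attach aspect habitual -god → dikhagogod.
mood = imperative: zero marking, form stays dikhagogod.
Attach polarity affirmative -g (after consonant 'd') → dikhagogodg.
Apply vowel harmony: dikhagogodg → dukhagogodg.
Vowel deletion: no change.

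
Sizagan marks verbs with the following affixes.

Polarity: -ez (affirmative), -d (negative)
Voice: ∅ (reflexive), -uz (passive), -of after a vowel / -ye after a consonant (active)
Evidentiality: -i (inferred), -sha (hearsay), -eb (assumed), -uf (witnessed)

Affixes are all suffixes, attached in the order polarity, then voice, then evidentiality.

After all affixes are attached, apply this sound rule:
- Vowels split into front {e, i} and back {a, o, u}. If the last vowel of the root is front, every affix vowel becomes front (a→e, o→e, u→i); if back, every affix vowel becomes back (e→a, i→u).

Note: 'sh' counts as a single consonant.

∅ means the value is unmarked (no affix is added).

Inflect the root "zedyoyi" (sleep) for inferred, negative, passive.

zedyoyidizi

Attach polarity negative -d → zedyoyid.
Attach voice passive -uz → zedyoyiduz.
Attach evidentiality inferred -i → zedyoyiduzi.
Apply vowel harmony: zedyoyiduzi → zedyoyidizi.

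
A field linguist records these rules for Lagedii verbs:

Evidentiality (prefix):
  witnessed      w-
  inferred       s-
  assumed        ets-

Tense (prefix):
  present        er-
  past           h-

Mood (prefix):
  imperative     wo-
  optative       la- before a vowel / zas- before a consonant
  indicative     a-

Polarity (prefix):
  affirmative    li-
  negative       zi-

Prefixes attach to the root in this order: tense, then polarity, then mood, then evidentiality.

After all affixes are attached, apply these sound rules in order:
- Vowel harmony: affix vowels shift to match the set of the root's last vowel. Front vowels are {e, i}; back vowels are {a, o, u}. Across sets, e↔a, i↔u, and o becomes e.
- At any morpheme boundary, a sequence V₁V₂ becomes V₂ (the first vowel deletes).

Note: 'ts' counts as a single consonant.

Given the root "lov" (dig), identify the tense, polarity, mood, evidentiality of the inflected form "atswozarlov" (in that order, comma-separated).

present, negative, imperative, assumed

Segment: ets-wo-zi-er-lov.
tense: er- → present.
polarity: zi- → negative.
mood: wo- → imperative.
evidentiality: ets- → assumed.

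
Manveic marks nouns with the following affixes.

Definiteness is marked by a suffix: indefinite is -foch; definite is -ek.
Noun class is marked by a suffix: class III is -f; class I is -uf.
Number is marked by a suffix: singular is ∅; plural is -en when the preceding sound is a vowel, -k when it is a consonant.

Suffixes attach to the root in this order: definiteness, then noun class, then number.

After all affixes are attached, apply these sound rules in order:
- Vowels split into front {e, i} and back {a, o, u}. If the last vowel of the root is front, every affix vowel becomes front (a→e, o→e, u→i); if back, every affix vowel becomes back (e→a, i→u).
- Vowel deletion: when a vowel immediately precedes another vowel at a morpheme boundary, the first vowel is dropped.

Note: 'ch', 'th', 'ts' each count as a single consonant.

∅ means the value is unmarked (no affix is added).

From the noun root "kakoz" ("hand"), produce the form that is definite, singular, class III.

Attach definiteness definite -ek → kakozek.
Attach noun class class III -f → kakozekf.
number = singular: zero marking, form stays kakozekf.
Apply vowel harmony: kakozekf → kakozakf.
Vowel deletion: no change.

kakozakf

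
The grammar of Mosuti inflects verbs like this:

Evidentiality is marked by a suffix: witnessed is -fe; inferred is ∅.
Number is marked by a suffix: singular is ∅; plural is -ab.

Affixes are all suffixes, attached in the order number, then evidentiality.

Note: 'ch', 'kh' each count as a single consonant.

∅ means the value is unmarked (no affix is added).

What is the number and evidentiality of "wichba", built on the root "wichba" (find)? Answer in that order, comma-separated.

singular, inferred

Segment: wichba.
number: ∅ → singular.
evidentiality: ∅ → inferred.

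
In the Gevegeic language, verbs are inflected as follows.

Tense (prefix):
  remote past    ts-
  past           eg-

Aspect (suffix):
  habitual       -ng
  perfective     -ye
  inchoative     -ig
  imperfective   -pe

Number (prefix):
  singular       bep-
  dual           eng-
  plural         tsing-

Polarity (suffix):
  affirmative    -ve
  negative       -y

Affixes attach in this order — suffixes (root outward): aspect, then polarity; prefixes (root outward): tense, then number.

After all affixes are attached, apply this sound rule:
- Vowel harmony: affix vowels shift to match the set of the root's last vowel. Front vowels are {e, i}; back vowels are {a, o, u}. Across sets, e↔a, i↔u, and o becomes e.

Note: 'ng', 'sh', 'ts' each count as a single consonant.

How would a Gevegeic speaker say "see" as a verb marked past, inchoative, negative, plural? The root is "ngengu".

tsungagngenguugy

Attach tense past eg- → egngengu.
Attach aspect inchoative -ig → egngenguig.
Attach polarity negative -y → egngenguigy.
Attach number plural tsing- → tsingegngenguigy.
Apply vowel harmony: tsingegngenguigy → tsungagngenguugy.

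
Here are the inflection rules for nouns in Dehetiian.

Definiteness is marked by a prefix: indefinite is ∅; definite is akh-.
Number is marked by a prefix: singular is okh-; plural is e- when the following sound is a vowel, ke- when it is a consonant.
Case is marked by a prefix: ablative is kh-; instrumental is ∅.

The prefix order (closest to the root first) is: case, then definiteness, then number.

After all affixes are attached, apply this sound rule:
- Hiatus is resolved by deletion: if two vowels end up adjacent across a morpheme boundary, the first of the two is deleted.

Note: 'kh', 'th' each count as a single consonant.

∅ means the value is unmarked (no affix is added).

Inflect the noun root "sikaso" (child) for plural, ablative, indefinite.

Attach case ablative kh- → khsikaso.
definiteness = indefinite: zero marking, form stays khsikaso.
Attach number plural ke- (before consonant 'kh') → kekhsikaso.
Vowel deletion: no change.

kekhsikaso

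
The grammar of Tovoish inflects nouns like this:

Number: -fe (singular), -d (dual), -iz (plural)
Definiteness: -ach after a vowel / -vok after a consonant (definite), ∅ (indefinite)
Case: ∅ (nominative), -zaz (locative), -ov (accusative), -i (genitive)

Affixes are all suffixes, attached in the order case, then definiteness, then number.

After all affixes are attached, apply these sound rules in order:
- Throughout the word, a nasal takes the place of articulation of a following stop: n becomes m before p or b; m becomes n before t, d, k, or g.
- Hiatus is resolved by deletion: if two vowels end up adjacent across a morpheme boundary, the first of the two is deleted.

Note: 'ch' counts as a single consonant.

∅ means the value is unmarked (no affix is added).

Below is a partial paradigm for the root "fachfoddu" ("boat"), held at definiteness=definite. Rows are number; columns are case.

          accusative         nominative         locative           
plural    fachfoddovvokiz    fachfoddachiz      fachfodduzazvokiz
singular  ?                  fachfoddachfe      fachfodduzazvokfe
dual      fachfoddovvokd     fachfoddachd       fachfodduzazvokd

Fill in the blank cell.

fachfoddovvokfe

Attach case accusative -ov → fachfodduov.
Attach definiteness definite -vok (after consonant 'v') → fachfodduovvok.
Attach number singular -fe → fachfodduovvokfe.
Nasal assimilation: no change.
Apply vowel deletion: fachfodduovvokfe → fachfoddovvokfe.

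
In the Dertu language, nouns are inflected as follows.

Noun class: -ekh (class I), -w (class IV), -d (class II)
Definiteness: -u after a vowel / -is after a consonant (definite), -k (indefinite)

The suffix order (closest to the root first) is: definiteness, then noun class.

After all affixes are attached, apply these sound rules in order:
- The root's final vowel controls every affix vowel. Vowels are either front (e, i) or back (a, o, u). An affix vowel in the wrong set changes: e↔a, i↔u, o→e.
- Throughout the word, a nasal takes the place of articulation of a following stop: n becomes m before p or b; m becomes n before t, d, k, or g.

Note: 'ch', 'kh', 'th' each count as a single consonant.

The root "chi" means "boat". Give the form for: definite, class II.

chiid

Attach definiteness definite -u (after vowel 'i') → chiu.
Attach noun class class II -d → chiud.
Apply vowel harmony: chiud → chiid.
Nasal assimilation: no change.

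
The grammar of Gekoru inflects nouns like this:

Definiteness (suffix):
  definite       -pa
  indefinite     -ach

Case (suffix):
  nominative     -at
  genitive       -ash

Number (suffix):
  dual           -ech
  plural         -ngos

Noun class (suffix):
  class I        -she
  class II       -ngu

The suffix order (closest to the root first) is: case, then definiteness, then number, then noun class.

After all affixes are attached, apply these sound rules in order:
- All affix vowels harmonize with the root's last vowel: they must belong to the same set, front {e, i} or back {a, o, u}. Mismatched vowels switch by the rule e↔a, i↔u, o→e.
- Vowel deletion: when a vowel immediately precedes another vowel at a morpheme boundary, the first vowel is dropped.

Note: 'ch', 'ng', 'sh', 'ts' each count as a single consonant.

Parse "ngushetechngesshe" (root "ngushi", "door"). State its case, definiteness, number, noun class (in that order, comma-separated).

Segment: ngushi-at-ach-ngos-she.
case: -at → nominative.
definiteness: -ach → indefinite.
number: -ngos → plural.
noun class: -she → class I.

nominative, indefinite, plural, class I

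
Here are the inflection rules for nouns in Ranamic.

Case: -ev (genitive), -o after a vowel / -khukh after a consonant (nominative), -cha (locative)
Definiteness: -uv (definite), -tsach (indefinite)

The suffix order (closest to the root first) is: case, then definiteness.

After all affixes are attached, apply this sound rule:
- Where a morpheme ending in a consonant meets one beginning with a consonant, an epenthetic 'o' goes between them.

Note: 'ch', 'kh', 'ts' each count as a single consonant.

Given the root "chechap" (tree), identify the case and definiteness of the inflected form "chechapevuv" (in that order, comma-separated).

genitive, definite

Segment: chechap-ev-uv.
case: -ev → genitive.
definiteness: -uv → definite.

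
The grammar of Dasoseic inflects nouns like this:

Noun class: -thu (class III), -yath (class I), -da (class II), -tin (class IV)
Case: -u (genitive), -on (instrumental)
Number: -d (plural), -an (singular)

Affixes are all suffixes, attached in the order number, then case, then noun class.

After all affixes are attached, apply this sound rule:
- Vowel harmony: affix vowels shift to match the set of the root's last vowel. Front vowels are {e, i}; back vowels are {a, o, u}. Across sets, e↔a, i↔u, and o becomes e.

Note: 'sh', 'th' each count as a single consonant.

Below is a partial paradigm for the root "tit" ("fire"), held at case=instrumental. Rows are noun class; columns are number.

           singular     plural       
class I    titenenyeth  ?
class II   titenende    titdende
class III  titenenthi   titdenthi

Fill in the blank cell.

Attach number plural -d → titd.
Attach case instrumental -on → titdon.
Attach noun class class I -yath → titdonyath.
Apply vowel harmony: titdonyath → titdenyeth.

titdenyeth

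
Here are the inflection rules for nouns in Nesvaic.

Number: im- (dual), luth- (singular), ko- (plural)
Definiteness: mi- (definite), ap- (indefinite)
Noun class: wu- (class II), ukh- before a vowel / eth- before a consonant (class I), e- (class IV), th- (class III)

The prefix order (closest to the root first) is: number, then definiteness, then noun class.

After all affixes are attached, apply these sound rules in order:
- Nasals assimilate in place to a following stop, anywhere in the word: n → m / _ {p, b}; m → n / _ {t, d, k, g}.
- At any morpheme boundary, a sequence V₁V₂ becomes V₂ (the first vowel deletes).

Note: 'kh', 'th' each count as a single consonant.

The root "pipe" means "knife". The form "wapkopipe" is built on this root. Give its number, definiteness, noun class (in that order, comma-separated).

Segment: wu-ap-ko-pipe.
number: ko- → plural.
definiteness: ap- → indefinite.
noun class: wu- → class II.

plural, indefinite, class II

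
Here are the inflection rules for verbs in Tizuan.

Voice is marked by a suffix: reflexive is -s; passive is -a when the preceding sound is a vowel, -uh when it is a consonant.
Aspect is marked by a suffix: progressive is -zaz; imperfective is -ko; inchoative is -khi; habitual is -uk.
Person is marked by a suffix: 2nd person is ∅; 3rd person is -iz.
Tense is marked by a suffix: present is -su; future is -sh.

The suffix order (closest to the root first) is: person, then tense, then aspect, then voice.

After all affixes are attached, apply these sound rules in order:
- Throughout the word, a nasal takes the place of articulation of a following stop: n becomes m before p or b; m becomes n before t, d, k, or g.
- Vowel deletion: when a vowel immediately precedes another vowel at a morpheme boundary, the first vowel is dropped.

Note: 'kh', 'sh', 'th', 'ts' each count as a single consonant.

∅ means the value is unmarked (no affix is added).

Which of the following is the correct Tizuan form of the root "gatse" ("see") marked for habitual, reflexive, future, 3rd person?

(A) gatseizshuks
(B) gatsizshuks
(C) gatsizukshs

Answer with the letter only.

B

Attach person 3rd person -iz → gatseiz.
Attach tense future -sh → gatseizsh.
Attach aspect habitual -uk → gatseizshuk.
Attach voice reflexive -s → gatseizshuks.
Nasal assimilation: no change.
Apply vowel deletion: gatseizshuks → gatsizshuks.
So the correct form is gatsizshuks, option (B).
(A) gatseizshuks is wrong: it fails to apply the sound rule(s).
(C) gatsizukshs is wrong: it has the affixes in the wrong order.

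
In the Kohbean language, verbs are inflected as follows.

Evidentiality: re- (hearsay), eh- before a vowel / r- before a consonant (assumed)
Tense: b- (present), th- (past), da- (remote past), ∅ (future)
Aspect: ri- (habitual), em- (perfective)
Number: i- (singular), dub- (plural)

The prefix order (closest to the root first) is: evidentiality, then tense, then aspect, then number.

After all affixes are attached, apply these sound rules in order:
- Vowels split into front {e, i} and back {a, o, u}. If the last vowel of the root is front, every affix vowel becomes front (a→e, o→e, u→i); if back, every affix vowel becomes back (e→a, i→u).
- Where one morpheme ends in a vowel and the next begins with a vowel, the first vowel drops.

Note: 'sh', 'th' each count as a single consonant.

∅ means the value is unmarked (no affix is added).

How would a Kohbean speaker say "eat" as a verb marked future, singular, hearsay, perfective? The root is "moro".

Attach evidentiality hearsay re- → remoro.
tense = future: zero marking, form stays remoro.
Attach aspect perfective em- → emremoro.
Attach number singular i- → iemremoro.
Apply vowel harmony: iemremoro → uamramoro.
Apply vowel deletion: uamramoro → amramoro.

amramoro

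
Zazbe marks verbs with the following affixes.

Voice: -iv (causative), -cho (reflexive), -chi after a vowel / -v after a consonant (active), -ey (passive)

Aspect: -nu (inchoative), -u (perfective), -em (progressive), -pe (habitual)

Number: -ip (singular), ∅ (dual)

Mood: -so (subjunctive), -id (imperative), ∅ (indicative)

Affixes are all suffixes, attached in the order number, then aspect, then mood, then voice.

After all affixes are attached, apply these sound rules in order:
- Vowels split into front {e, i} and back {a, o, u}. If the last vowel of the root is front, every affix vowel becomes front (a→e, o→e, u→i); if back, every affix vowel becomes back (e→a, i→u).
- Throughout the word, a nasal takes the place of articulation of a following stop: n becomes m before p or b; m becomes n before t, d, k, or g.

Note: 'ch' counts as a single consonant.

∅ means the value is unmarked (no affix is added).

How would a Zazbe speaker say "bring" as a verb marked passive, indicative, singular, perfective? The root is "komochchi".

komochchiipiey

Attach number singular -ip → komochchiip.
Attach aspect perfective -u → komochchiipu.
mood = indicative: zero marking, form stays komochchiipu.
Attach voice passive -ey → komochchiipuey.
Apply vowel harmony: komochchiipuey → komochchiipiey.
Nasal assimilation: no change.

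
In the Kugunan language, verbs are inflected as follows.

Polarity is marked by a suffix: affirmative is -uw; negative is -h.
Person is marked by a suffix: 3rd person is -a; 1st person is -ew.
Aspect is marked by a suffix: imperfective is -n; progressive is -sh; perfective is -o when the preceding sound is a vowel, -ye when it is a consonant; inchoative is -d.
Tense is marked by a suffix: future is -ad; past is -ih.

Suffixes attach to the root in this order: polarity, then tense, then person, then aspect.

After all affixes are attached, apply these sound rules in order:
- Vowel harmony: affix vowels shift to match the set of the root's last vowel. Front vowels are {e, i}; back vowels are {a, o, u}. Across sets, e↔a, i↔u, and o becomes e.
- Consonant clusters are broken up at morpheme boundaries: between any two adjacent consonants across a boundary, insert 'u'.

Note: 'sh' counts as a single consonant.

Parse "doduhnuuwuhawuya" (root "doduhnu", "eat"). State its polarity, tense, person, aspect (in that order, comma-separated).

Segment: doduhnu-uw-ih-ew-ye.
polarity: -uw → affirmative.
tense: -ih → past.
person: -ew → 1st person.
aspect: -o/ye → perfective.

affirmative, past, 1st person, perfective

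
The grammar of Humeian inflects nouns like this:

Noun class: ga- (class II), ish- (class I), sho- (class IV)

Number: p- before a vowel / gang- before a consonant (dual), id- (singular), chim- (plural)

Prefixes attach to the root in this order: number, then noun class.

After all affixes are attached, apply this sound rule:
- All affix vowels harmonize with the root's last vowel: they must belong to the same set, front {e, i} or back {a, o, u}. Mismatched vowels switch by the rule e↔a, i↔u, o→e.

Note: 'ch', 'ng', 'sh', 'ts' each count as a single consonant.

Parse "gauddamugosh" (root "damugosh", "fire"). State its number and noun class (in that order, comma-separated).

singular, class II

Segment: ga-id-damugosh.
number: id- → singular.
noun class: ga- → class II.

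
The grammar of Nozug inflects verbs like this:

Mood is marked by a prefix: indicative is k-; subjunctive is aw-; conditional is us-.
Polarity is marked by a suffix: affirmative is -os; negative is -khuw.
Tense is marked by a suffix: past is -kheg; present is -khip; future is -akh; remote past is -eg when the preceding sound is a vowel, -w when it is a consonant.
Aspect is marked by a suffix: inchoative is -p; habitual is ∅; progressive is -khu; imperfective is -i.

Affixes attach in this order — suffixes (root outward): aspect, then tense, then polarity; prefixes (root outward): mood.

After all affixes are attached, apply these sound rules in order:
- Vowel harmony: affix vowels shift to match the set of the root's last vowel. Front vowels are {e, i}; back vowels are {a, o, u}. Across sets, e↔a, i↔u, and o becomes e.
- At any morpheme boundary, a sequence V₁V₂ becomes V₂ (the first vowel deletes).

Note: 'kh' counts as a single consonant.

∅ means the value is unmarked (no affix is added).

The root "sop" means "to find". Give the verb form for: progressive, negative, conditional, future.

ussopkhakhkhuw

Attach aspect progressive -khu → sopkhu.
Attach mood conditional us- → ussopkhu.
Attach tense future -akh → ussopkhuakh.
Attach polarity negative -khuw → ussopkhuakhkhuw.
Vowel harmony: no change.
Apply vowel deletion: ussopkhuakhkhuw → ussopkhakhkhuw.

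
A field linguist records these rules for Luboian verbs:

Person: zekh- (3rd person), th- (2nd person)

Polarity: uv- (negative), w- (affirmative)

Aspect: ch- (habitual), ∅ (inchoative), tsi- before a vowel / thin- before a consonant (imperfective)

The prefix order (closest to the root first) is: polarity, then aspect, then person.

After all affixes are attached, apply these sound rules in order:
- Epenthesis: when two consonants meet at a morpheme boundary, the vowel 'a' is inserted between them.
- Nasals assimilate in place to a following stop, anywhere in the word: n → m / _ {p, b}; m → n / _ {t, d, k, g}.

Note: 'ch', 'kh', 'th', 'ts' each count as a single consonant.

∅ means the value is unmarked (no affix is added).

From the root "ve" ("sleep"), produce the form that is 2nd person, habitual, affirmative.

thachawave

Attach polarity affirmative w- → wve.
Attach aspect habitual ch- → chwve.
Attach person 2nd person th- → thchwve.
Apply epenthesis: thchwve → thachawave.
Nasal assimilation: no change.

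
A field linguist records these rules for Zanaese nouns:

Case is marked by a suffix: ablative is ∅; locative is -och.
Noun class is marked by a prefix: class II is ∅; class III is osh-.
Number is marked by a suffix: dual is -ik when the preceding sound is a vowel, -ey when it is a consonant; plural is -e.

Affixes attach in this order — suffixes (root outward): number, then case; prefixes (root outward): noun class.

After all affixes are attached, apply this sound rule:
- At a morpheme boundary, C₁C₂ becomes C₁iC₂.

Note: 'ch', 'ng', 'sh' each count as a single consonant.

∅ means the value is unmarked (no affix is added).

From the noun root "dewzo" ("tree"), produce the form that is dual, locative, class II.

dewzoikoch

Attach number dual -ik (after vowel 'o') → dewzoik.
noun class = class II: zero marking, form stays dewzoik.
Attach case locative -och → dewzoikoch.
Epenthesis: no change.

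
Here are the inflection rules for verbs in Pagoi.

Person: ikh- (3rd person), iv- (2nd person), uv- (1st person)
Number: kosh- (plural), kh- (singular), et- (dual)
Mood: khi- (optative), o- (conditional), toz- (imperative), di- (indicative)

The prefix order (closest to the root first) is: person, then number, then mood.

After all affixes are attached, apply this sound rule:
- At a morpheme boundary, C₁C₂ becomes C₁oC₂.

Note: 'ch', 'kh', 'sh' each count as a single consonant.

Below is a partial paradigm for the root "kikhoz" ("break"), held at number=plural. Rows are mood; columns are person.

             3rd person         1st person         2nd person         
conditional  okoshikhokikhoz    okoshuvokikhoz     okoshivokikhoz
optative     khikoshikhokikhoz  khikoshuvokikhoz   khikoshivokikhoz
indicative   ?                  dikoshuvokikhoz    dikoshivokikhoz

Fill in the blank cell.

Attach person 3rd person ikh- → ikhkikhoz.
Attach number plural kosh- → koshikhkikhoz.
Attach mood indicative di- → dikoshikhkikhoz.
Apply epenthesis: dikoshikhkikhoz → dikoshikhokikhoz.

dikoshikhokikhoz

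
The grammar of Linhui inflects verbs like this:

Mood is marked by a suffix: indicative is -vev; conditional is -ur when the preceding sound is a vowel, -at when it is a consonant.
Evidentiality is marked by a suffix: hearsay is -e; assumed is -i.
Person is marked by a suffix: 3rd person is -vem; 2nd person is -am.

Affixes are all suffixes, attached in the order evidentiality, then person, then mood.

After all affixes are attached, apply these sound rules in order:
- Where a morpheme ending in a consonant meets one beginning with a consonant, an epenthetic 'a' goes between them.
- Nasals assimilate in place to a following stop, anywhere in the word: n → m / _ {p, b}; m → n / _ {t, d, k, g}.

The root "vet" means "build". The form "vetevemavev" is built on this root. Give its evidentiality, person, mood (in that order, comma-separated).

hearsay, 3rd person, indicative

Segment: vet-e-vem-vev.
evidentiality: -e → hearsay.
person: -vem → 3rd person.
mood: -vev → indicative.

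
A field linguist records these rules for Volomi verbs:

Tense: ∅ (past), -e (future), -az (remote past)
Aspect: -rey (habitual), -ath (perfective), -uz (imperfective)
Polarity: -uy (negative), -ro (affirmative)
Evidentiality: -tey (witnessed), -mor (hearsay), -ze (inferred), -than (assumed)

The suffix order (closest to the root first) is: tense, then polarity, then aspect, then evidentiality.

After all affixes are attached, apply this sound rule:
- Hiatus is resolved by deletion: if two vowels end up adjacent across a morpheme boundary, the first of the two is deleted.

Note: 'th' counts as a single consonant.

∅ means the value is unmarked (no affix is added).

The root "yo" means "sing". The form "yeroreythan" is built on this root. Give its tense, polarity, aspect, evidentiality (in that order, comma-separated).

Segment: yo-e-ro-rey-than.
tense: -e → future.
polarity: -ro → affirmative.
aspect: -rey → habitual.
evidentiality: -than → assumed.

future, affirmative, habitual, assumed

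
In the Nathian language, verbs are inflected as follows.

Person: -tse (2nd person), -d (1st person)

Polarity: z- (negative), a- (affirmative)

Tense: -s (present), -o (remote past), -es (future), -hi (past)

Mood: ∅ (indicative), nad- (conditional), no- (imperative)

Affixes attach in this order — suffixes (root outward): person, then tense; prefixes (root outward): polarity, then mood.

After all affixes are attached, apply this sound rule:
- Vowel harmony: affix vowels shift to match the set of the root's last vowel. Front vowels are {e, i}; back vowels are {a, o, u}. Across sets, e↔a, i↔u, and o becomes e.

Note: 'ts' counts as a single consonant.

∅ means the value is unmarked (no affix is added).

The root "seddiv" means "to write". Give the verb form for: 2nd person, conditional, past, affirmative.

nedeseddivtsehi

Attach person 2nd person -tse → seddivtse.
Attach polarity affirmative a- → aseddivtse.
Attach tense past -hi → aseddivtsehi.
Attach mood conditional nad- → nadaseddivtsehi.
Apply vowel harmony: nadaseddivtsehi → nedeseddivtsehi.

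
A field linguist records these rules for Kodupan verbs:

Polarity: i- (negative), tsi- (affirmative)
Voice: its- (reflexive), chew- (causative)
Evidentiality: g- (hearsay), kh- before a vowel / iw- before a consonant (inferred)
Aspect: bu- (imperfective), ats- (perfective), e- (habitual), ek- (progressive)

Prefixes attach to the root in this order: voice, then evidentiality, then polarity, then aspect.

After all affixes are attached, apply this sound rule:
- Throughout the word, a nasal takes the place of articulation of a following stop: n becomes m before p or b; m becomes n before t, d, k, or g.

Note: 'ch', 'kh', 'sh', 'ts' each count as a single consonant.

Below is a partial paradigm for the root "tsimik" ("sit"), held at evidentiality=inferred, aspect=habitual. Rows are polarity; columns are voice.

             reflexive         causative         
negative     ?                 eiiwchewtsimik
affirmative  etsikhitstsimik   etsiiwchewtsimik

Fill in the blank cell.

eikhitstsimik

Attach voice reflexive its- → itstsimik.
Attach evidentiality inferred kh- (before vowel 'i') → khitstsimik.
Attach polarity negative i- → ikhitstsimik.
Attach aspect habitual e- → eikhitstsimik.
Nasal assimilation: no change.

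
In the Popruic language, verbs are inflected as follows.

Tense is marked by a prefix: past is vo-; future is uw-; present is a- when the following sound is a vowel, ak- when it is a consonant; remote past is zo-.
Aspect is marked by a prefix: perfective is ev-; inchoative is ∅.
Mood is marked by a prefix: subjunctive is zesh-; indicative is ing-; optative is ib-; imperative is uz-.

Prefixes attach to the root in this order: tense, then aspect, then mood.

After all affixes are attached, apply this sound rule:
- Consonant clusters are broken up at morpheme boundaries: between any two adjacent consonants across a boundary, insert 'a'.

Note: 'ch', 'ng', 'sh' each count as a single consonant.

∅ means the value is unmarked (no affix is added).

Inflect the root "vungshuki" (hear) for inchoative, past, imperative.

Attach tense past vo- → vovungshuki.
aspect = inchoative: zero marking, form stays vovungshuki.
Attach mood imperative uz- → uzvovungshuki.
Apply epenthesis: uzvovungshuki → uzavovungshuki.

uzavovungshuki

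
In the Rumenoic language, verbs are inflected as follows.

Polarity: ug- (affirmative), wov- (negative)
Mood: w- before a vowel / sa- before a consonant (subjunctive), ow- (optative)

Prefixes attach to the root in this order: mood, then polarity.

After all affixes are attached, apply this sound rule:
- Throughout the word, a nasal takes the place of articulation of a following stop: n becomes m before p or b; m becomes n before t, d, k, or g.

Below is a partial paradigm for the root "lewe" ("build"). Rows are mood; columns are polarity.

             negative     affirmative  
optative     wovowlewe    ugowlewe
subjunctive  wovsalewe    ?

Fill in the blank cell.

ugsalewe

Attach mood subjunctive sa- (before consonant 'l') → salewe.
Attach polarity affirmative ug- → ugsalewe.
Nasal assimilation: no change.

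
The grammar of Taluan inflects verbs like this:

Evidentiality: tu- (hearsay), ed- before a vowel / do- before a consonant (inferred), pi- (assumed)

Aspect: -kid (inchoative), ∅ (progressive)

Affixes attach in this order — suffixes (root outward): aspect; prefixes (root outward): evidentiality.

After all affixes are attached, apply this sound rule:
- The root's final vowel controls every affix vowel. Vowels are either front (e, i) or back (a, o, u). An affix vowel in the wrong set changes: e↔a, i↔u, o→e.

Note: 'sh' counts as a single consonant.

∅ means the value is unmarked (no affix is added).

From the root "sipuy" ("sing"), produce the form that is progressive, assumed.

aspect = progressive: zero marking, form stays sipuy.
Attach evidentiality assumed pi- → pisipuy.
Apply vowel harmony: pisipuy → pusipuy.

pusipuy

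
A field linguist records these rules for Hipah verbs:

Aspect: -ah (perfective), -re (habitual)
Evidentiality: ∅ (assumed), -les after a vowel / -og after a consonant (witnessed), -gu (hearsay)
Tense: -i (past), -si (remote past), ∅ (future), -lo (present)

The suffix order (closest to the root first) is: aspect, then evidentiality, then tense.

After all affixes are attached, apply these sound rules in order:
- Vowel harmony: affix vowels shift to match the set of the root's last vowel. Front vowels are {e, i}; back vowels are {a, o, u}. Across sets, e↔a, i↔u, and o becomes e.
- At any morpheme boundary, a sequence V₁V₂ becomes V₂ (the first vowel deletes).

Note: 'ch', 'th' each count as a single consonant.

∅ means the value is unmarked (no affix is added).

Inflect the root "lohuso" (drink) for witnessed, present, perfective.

lohusahoglo

Attach aspect perfective -ah → lohusoah.
Attach evidentiality witnessed -og (after consonant 'h') → lohusoahog.
Attach tense present -lo → lohusoahoglo.
Vowel harmony: no change.
Apply vowel deletion: lohusoahoglo → lohusahoglo.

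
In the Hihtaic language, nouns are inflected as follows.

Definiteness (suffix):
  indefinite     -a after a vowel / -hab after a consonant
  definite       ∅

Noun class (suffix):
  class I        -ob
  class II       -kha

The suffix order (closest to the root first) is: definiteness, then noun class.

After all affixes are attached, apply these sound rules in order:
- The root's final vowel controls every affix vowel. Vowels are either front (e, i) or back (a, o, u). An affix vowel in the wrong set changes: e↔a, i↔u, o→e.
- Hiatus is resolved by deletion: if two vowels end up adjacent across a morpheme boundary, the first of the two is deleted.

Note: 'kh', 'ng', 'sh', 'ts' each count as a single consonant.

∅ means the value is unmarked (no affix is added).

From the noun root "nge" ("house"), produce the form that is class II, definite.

definiteness = definite: zero marking, form stays nge.
Attach noun class class II -kha → ngekha.
Apply vowel harmony: ngekha → ngekhe.
Vowel deletion: no change.

ngekhe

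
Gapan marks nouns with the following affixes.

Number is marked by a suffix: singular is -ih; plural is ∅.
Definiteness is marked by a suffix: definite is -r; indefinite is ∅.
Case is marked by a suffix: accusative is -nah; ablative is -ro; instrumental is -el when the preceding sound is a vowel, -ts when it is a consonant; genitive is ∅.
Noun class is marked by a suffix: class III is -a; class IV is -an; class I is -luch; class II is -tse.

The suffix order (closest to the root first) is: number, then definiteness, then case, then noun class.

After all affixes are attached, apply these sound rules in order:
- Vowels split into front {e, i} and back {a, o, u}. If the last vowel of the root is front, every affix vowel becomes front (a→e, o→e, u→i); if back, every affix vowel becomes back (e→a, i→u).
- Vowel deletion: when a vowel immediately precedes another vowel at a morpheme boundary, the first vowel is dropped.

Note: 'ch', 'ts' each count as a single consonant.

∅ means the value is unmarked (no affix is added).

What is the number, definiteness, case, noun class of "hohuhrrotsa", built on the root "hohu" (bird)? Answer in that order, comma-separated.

singular, definite, ablative, class II

Segment: hohu-ih-r-ro-tse.
number: -ih → singular.
definiteness: -r → definite.
case: -ro → ablative.
noun class: -tse → class II.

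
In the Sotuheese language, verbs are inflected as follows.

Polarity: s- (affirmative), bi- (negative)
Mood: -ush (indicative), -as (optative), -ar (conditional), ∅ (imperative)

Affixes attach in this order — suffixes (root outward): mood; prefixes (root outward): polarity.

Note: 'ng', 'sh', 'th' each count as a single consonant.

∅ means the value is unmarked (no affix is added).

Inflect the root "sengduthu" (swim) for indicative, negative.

Attach polarity negative bi- → bisengduthu.
Attach mood indicative -ush → bisengduthuush.

bisengduthuush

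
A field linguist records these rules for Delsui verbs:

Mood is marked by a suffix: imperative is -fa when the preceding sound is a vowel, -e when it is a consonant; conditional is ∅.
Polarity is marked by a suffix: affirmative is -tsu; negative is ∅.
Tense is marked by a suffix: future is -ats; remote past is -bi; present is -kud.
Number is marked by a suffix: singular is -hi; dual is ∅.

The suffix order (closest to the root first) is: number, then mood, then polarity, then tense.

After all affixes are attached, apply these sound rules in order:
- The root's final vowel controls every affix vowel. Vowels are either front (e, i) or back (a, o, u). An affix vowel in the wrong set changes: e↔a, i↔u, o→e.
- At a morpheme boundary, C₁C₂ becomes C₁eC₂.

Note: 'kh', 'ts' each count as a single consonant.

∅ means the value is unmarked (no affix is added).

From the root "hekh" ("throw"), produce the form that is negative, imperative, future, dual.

hekheets

number = dual: zero marking, form stays hekh.
Attach mood imperative -e (after consonant 'kh') → hekhe.
polarity = negative: zero marking, form stays hekhe.
Attach tense future -ats → hekheats.
Apply vowel harmony: hekheats → hekheets.
Epenthesis: no change.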